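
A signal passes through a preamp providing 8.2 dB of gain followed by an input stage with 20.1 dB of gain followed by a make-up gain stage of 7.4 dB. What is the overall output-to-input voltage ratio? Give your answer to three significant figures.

61.0

Net gain = 8.2 + 20.1 + 7.4 = 35.7 dB.
Voltage ratio = 10^(35.7/20) = 61.0.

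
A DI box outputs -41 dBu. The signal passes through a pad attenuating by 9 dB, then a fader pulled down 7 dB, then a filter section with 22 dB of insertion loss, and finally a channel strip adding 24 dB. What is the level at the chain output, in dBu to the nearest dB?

-55 dBu

Gain stages sum in dB:
-41 − 9 − 7 − 22 + 24 = -55 dBu.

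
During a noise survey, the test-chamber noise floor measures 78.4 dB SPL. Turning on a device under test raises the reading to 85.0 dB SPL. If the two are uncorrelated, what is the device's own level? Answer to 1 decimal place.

83.9 dB SPL

Remove the background by subtracting linear intensities:
L_src = 10·log₁₀(10^(85.0/10) − 10^(78.4/10)) = 10·log₁₀(247000000) = 83.9 dB SPL.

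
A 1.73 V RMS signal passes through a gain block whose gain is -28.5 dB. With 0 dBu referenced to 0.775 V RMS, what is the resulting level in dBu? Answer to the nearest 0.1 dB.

-21.5 dBu

Input level: 20·log₁₀(1.73/0.775) = 6.97 dBu.
Output: 6.97 − 28.5 = -21.5 dBu.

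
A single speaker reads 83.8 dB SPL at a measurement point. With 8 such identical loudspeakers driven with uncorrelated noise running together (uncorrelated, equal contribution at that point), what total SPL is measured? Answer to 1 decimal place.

8 equal incoherent sources raise the level by 10·log₁₀(8) = 9.03 dB.
L_total = 83.8 + 9.03 = 92.8 dB SPL.

92.8 dB SPL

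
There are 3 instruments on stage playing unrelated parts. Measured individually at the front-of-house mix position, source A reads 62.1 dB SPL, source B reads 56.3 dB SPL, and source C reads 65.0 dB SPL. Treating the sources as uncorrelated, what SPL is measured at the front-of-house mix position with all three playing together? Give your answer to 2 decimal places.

67.17 dB SPL

Incoherent sources sum as intensities:
L_total = 10·log₁₀(10^(62.1/10) + 10^(56.3/10) + 10^(65.0/10)) = 10·log₁₀(5211000) = 67.17 dB SPL.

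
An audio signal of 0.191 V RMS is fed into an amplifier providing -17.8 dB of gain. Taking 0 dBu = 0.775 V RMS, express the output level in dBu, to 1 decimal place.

-30.0 dBu

Input level: 20·log₁₀(0.191/0.775) = -12.17 dBu.
Output: -12.17 − 17.8 = -30.0 dBu.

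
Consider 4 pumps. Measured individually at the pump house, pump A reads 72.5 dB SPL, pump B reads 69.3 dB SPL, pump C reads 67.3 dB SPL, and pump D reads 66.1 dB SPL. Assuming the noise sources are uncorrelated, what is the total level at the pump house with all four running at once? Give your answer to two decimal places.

Uncorrelated sources add in intensity (power), not in dB.
L_total = 10·log₁₀(10^(72.5/10) + 10^(69.3/10) + 10^(67.3/10) + 10^(66.1/10)) = 10·log₁₀(35740000) = 75.53 dB SPL.

75.53 dB SPL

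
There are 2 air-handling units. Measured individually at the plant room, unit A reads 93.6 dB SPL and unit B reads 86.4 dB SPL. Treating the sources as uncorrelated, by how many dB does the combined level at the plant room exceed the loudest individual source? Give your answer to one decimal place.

Add the sources as powers (linear), then convert back to dB:
L_total = 10·log₁₀(10^(93.6/10) + 10^(86.4/10)) = 94.36 dB SPL.
Excess over the loudest (93.6 dB): 94.36 − 93.6 = 0.8 dB.

0.8 dB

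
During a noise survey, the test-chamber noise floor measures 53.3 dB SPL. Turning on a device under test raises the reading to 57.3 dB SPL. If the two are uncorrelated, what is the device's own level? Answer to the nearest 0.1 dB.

55.1 dB SPL

Subtract intensities: L_src = 10·log₁₀(10^(L_total/10) − 10^(L_bg/10)).
L_src = 10·log₁₀(10^(57.3/10) − 10^(53.3/10)) = 10·log₁₀(323200) = 55.1 dB SPL.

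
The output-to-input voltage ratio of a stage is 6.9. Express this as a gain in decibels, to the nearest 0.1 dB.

Voltage ratio → dB uses the 20·log₁₀ form:
20·log₁₀(6.9) = 16.8 dB.

16.8 dB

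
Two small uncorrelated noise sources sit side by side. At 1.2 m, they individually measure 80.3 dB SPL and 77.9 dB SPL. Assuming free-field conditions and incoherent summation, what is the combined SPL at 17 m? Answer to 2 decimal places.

Combined at 1.2 m: 10·log₁₀(10^(80.3/10)+10^(77.9/10)) = 82.274 dB SPL.
Then apply −20·log₁₀(17/1.2) = -23.025 dB → 59.25 dB SPL.

59.25 dB SPL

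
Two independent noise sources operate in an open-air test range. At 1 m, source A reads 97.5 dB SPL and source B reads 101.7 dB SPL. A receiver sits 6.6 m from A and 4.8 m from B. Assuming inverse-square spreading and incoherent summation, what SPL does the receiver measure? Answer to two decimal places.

At the listener: L_A = 97.5 − 20·log₁₀(6.6) = 81.109 dB; L_B = 101.7 − 20·log₁₀(4.8) = 88.075 dB.
Combined: 10·log₁₀(10^(81.109/10)+10^(88.075/10)) = 88.87 dB SPL.

88.87 dB SPL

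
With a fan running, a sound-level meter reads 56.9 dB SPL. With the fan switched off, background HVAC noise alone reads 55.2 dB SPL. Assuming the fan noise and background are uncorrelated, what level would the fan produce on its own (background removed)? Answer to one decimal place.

Subtract intensities: L_src = 10·log₁₀(10^(L_total/10) − 10^(L_bg/10)).
L_src = 10·log₁₀(10^(56.9/10) − 10^(55.2/10)) = 10·log₁₀(158600) = 52.0 dB SPL.

52.0 dB SPL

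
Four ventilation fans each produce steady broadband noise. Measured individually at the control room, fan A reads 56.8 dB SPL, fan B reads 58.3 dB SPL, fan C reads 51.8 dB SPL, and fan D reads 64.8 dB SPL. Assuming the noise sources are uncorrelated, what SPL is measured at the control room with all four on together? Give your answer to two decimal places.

66.36 dB SPL

Incoherent sources sum as intensities:
L_total = 10·log₁₀(10^(56.8/10) + 10^(58.3/10) + 10^(51.8/10) + 10^(64.8/10)) = 10·log₁₀(4326000) = 66.36 dB SPL.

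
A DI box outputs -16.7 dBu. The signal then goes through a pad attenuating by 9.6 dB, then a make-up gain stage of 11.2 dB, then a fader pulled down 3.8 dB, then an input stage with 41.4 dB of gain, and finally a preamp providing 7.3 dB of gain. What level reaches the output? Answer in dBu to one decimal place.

In dB, series stages simply add:
-16.7 − 9.6 + 11.2 − 3.8 + 41.4 + 7.3 = +29.8 dBu.

+29.8 dBu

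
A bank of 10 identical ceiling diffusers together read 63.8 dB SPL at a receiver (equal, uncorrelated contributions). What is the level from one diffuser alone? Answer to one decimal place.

10 equal incoherent sources add 10·log₁₀(10) = 10.00 dB over one source.
L_one = 63.8 − 10.00 = 53.8 dB SPL.

53.8 dB SPL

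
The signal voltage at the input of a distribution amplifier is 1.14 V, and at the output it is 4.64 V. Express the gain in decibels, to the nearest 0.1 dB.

12.2 dB

Voltage is an amplitude quantity, so gain = 20·log₁₀(V_out/V_in).
20·log₁₀(4.64/1.14) = 20·log₁₀(4.070) = 12.2 dB.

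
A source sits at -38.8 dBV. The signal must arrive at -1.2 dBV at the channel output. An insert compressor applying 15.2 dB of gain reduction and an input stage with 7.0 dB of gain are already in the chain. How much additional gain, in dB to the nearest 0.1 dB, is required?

The required make-up gain is the shortfall in the dB sum.
G = -1.2 − (-38.8) + 15.2 − 7.0 = 45.8 dB.

45.8 dB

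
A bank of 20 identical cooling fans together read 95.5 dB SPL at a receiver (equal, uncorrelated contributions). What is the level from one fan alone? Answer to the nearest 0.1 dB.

82.5 dB SPL

20 equal incoherent sources add 10·log₁₀(20) = 13.01 dB over one source.
L_one = 95.5 − 13.01 = 82.5 dB SPL.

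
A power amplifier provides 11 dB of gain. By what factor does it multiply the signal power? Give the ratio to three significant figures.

12.6

Power ratio = 10^(dB/10).
10^(11/10) = 10^(1.100) = 12.6.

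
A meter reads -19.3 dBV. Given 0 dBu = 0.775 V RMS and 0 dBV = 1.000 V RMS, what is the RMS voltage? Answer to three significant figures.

V = 1.000 V × 10^(-19.3/20).
= 1.000 × 0.1084 = 0.108 V.

0.108 V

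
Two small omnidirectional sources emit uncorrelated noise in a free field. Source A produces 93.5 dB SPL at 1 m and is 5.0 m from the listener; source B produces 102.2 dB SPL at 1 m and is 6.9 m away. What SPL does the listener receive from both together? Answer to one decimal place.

At the listener: L_A = 93.5 − 20·log₁₀(5.0) = 79.52 dB; L_B = 102.2 − 20·log₁₀(6.9) = 85.42 dB.
Combined: 10·log₁₀(10^(79.52/10)+10^(85.42/10)) = 86.4 dB SPL.

86.4 dB SPL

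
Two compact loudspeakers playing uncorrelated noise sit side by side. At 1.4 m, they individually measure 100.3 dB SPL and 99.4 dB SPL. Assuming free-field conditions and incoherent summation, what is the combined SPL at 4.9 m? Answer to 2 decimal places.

92.00 dB SPL

Combined at 1.4 m: 10·log₁₀(10^(100.3/10)+10^(99.4/10)) = 102.884 dB SPL.
Then apply −20·log₁₀(4.9/1.4) = -10.881 dB → 92.00 dB SPL.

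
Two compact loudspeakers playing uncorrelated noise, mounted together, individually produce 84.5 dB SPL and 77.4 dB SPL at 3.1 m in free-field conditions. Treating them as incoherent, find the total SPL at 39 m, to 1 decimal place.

63.3 dB SPL

Combined at 3.1 m: 10·log₁₀(10^(84.5/10)+10^(77.4/10)) = 85.27 dB SPL.
Then apply −20·log₁₀(39/3.1) = -21.99 dB → 63.3 dB SPL.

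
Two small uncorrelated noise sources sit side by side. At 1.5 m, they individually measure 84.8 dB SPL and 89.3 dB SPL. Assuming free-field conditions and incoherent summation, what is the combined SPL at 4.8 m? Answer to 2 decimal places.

80.52 dB SPL

Combined at 1.5 m: 10·log₁₀(10^(84.8/10)+10^(89.3/10)) = 90.619 dB SPL.
Then apply −20·log₁₀(4.8/1.5) = -10.103 dB → 80.52 dB SPL.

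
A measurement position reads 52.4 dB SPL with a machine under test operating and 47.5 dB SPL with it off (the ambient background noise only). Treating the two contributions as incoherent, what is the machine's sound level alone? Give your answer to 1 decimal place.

Background correction is a power subtraction:
L_src = 10·log₁₀(10^(52.4/10) − 10^(47.5/10)) = 10·log₁₀(117500) = 50.7 dB SPL.

50.7 dB SPL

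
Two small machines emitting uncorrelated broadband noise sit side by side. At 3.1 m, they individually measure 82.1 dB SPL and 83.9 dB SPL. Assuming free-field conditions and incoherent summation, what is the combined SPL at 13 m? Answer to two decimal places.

Combined at 3.1 m: 10·log₁₀(10^(82.1/10)+10^(83.9/10)) = 86.103 dB SPL.
Then apply −20·log₁₀(13/3.1) = -12.452 dB → 73.65 dB SPL.

73.65 dB SPL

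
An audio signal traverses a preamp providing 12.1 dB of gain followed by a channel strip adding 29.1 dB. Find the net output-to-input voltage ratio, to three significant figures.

115

Net gain = 12.1 + 29.1 = 41.2 dB.
Voltage ratio = 10^(41.2/20) = 115.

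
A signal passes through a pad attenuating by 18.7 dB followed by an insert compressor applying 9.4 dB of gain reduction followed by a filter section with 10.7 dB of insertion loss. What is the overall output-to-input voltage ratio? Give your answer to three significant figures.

0.0115

Net gain = (−18.7) + (−9.4) + (−10.7) = -38.8 dB.
Voltage ratio = 10^(-38.8/20) = 0.0115.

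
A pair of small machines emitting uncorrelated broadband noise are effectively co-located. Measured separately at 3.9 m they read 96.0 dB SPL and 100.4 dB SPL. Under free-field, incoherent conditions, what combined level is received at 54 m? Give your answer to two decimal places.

Combined at 3.9 m: 10·log₁₀(10^(96.0/10)+10^(100.4/10)) = 101.745 dB SPL.
Then apply −20·log₁₀(54/3.9) = -22.827 dB → 78.92 dB SPL.

78.92 dB SPL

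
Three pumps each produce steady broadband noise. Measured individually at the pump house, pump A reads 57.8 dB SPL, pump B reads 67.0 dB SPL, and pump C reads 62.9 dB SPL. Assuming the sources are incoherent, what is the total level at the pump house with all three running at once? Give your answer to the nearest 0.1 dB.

Incoherent sources sum as intensities:
L_total = 10·log₁₀(10^(57.8/10) + 10^(67.0/10) + 10^(62.9/10)) = 10·log₁₀(7564000) = 68.8 dB SPL.

68.8 dB SPL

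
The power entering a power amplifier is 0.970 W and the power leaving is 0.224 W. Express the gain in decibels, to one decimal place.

For a power ratio, dB = 10·log₁₀(P₂/P₁).
10·log₁₀(0.224/0.970) = 10·log₁₀(0.2309) = -6.4 dB.

-6.4 dB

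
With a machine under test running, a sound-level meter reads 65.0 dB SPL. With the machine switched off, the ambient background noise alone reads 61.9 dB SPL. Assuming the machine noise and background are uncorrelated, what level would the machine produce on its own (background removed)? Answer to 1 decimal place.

62.1 dB SPL

Subtract intensities: L_src = 10·log₁₀(10^(L_total/10) − 10^(L_bg/10)).
L_src = 10·log₁₀(10^(65.0/10) − 10^(61.9/10)) = 10·log₁₀(1613000) = 62.1 dB SPL.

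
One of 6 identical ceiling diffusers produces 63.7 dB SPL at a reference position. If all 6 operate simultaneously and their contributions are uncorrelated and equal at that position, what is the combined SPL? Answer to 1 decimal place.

71.5 dB SPL

6 equal incoherent sources raise the level by 10·log₁₀(6) = 7.78 dB.
L_total = 63.7 + 7.78 = 71.5 dB SPL.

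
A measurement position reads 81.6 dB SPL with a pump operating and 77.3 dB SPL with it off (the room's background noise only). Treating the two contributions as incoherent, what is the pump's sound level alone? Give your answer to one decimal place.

Background correction is a power subtraction:
L_src = 10·log₁₀(10^(81.6/10) − 10^(77.3/10)) = 10·log₁₀(90840000) = 79.6 dB SPL.

79.6 dB SPL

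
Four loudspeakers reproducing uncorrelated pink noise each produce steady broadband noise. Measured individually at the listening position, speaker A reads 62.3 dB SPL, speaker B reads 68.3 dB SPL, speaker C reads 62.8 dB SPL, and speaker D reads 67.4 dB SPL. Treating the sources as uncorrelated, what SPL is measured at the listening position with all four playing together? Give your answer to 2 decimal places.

Add the sources as powers (linear), then convert back to dB:
L_total = 10·log₁₀(10^(62.3/10) + 10^(68.3/10) + 10^(62.8/10) + 10^(67.4/10)) = 10·log₁₀(15860000) = 72.00 dB SPL.

72.00 dB SPL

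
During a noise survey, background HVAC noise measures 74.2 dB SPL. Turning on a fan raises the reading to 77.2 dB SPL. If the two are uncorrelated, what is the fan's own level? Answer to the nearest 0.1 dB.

74.2 dB SPL

Background correction is a power subtraction:
L_src = 10·log₁₀(10^(77.2/10) − 10^(74.2/10)) = 10·log₁₀(26180000) = 74.2 dB SPL.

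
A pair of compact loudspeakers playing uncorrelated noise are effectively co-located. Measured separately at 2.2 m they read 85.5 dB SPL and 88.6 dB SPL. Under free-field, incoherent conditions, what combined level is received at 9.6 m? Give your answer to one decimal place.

77.5 dB SPL

Combined at 2.2 m: 10·log₁₀(10^(85.5/10)+10^(88.6/10)) = 90.33 dB SPL.
Then apply −20·log₁₀(9.6/2.2) = -12.80 dB → 77.5 dB SPL.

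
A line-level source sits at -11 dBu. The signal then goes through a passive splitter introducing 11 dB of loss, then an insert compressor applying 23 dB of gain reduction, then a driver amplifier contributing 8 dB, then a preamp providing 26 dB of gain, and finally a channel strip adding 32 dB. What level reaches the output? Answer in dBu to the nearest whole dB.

+21 dBu

In dB, series stages simply add:
-11 − 11 − 23 + 8 + 26 + 32 = +21 dBu.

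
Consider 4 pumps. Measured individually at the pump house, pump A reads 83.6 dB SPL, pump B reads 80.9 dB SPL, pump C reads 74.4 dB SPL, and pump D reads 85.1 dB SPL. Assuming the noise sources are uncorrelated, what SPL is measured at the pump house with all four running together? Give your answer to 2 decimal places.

88.47 dB SPL

Uncorrelated sources add in intensity (power), not in dB.
L_total = 10·log₁₀(10^(83.6/10) + 10^(80.9/10) + 10^(74.4/10) + 10^(85.1/10)) = 10·log₁₀(703200000) = 88.47 dB SPL.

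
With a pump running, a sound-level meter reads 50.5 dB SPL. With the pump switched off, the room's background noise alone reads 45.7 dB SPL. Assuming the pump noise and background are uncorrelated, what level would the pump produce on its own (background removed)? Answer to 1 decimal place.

48.8 dB SPL

Remove the background by subtracting linear intensities:
L_src = 10·log₁₀(10^(50.5/10) − 10^(45.7/10)) = 10·log₁₀(75050) = 48.8 dB SPL.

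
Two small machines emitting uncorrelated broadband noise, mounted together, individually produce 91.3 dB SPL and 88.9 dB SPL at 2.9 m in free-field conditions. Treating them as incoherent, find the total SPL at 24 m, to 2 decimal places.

Combined at 2.9 m: 10·log₁₀(10^(91.3/10)+10^(88.9/10)) = 93.274 dB SPL.
Then apply −20·log₁₀(24/2.9) = -18.356 dB → 74.92 dB SPL.

74.92 dB SPL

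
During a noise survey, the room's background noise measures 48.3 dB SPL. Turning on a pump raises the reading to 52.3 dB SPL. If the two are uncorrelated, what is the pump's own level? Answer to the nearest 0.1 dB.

Subtract intensities: L_src = 10·log₁₀(10^(L_total/10) − 10^(L_bg/10)).
L_src = 10·log₁₀(10^(52.3/10) − 10^(48.3/10)) = 10·log₁₀(102200) = 50.1 dB SPL.

50.1 dB SPL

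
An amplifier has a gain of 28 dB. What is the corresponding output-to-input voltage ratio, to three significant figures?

Voltage ratio = 10^(dB/20).
10^(28/20) = 10^(1.400) = 25.1.

25.1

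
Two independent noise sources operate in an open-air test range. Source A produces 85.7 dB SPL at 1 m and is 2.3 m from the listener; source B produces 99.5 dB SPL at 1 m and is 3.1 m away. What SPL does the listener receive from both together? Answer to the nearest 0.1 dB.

90.0 dB SPL

At the listener: L_A = 85.7 − 20·log₁₀(2.3) = 78.47 dB; L_B = 99.5 − 20·log₁₀(3.1) = 89.67 dB.
Combined: 10·log₁₀(10^(78.47/10)+10^(89.67/10)) = 90.0 dB SPL.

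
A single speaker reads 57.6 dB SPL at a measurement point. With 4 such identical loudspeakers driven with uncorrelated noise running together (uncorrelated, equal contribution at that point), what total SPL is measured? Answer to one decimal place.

63.6 dB SPL

4 equal incoherent sources raise the level by 10·log₁₀(4) = 6.02 dB.
L_total = 57.6 + 6.02 = 63.6 dB SPL.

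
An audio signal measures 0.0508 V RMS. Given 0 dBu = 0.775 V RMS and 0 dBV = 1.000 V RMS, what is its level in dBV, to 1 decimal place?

dBV = 20·log₁₀(V / 1.000 V).
20·log₁₀(0.0508/1.000) = -25.9 dBV.

-25.9 dBV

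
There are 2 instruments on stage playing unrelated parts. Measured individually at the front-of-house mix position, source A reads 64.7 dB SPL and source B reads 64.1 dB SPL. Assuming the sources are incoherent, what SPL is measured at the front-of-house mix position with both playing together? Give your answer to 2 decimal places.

67.42 dB SPL

Uncorrelated sources add in intensity (power), not in dB.
L_total = 10·log₁₀(10^(64.7/10) + 10^(64.1/10)) = 10·log₁₀(5522000) = 67.42 dB SPL.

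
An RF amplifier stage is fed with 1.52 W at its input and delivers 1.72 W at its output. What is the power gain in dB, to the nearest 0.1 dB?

For a power ratio, dB = 10·log₁₀(P₂/P₁).
10·log₁₀(1.72/1.52) = 10·log₁₀(1.132) = 0.5 dB.

0.5 dB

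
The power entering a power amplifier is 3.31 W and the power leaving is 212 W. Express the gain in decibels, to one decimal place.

18.1 dB

Power is a power quantity, so gain = 10·log₁₀(P_out/P_in).
10·log₁₀(212/3.31) = 10·log₁₀(64.05) = 18.1 dB.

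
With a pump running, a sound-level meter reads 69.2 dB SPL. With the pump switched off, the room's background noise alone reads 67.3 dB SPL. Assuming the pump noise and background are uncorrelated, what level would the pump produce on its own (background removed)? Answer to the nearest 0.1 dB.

64.7 dB SPL

Subtract intensities: L_src = 10·log₁₀(10^(L_total/10) − 10^(L_bg/10)).
L_src = 10·log₁₀(10^(69.2/10) − 10^(67.3/10)) = 10·log₁₀(2947000) = 64.7 dB SPL.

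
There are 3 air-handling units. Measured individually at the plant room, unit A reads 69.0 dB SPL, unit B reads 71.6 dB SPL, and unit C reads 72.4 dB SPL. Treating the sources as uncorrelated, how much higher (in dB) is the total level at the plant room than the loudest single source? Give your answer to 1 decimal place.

3.6 dB

Incoherent sources sum as intensities:
L_total = 10·log₁₀(10^(69.0/10) + 10^(71.6/10) + 10^(72.4/10)) = 76.00 dB SPL.
Excess over the loudest (72.4 dB): 76.00 − 72.4 = 3.6 dB.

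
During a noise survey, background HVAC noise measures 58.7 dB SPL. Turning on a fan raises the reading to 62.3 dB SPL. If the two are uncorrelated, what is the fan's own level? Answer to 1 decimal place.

59.8 dB SPL

Background correction is a power subtraction:
L_src = 10·log₁₀(10^(62.3/10) − 10^(58.7/10)) = 10·log₁₀(956900) = 59.8 dB SPL.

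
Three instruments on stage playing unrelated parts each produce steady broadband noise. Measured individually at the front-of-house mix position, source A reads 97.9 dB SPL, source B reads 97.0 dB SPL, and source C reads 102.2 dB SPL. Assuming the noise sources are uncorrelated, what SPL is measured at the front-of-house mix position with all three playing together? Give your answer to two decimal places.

104.44 dB SPL

Add the sources as powers (linear), then convert back to dB:
L_total = 10·log₁₀(10^(97.9/10) + 10^(97.0/10) + 10^(102.2/10)) = 10·log₁₀(27774000000) = 104.44 dB SPL.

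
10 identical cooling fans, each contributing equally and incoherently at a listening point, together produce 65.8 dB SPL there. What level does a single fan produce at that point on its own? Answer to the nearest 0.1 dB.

10 equal incoherent sources add 10·log₁₀(10) = 10.00 dB over one source.
L_one = 65.8 − 10.00 = 55.8 dB SPL.

55.8 dB SPL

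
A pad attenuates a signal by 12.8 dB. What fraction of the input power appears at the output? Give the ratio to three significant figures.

0.0525

Power ratio = 10^(dB/10).
10^(-12.8/10) = 10^(-1.280) = 0.0525.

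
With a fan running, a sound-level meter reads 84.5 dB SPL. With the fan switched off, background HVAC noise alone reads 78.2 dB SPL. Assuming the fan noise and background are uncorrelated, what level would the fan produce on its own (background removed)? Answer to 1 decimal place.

Remove the background by subtracting linear intensities:
L_src = 10·log₁₀(10^(84.5/10) − 10^(78.2/10)) = 10·log₁₀(215800000) = 83.3 dB SPL.

83.3 dB SPL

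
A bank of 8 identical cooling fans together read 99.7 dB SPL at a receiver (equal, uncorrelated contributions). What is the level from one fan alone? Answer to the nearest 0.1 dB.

90.7 dB SPL

8 equal incoherent sources add 10·log₁₀(8) = 9.03 dB over one source.
L_one = 99.7 − 9.03 = 90.7 dB SPL.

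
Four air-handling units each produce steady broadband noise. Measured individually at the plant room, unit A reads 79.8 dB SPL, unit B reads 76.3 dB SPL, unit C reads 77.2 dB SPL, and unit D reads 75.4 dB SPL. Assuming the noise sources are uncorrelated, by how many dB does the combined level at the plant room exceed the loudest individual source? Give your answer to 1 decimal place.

Add the sources as powers (linear), then convert back to dB:
L_total = 10·log₁₀(10^(79.8/10) + 10^(76.3/10) + 10^(77.2/10) + 10^(75.4/10)) = 83.53 dB SPL.
Excess over the loudest (79.8 dB): 83.53 − 79.8 = 3.7 dB.

3.7 dB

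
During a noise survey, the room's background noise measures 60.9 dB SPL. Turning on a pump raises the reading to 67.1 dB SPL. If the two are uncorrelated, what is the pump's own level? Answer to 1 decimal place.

65.9 dB SPL

Subtract intensities: L_src = 10·log₁₀(10^(L_total/10) − 10^(L_bg/10)).
L_src = 10·log₁₀(10^(67.1/10) − 10^(60.9/10)) = 10·log₁₀(3898000) = 65.9 dB SPL.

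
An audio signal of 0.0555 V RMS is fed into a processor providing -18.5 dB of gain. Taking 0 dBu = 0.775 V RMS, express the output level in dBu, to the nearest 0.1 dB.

Input level: 20·log₁₀(0.0555/0.775) = -22.90 dBu.
Output: -22.90 − 18.5 = -41.4 dBu.

-41.4 dBu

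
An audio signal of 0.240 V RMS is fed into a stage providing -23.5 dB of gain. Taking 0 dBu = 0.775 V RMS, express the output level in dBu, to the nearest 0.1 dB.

Input level: 20·log₁₀(0.240/0.775) = -10.18 dBu.
Output: -10.18 − 23.5 = -33.7 dBu.

-33.7 dBu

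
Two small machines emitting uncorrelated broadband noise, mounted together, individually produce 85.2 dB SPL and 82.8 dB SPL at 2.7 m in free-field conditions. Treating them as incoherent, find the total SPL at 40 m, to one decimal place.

Combined at 2.7 m: 10·log₁₀(10^(85.2/10)+10^(82.8/10)) = 87.17 dB SPL.
Then apply −20·log₁₀(40/2.7) = -23.41 dB → 63.8 dB SPL.

63.8 dB SPL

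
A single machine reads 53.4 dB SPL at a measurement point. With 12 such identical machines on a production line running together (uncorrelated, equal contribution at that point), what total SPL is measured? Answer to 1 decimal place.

12 equal incoherent sources raise the level by 10·log₁₀(12) = 10.79 dB.
L_total = 53.4 + 10.79 = 64.2 dB SPL.

64.2 dB SPL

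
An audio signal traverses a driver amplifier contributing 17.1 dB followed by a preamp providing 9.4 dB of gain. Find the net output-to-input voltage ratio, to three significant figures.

Net gain = 17.1 + 9.4 = 26.5 dB.
Voltage ratio = 10^(26.5/20) = 21.1.

21.1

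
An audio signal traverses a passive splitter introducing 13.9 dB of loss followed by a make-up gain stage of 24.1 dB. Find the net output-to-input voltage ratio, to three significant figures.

Net gain = (−13.9) + 24.1 = 10.2 dB.
Voltage ratio = 10^(10.2/20) = 3.24.

3.24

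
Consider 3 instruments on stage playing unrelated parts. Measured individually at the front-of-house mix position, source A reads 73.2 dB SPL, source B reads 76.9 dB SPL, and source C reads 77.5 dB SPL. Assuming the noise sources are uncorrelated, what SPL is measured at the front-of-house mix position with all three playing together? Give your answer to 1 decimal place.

Uncorrelated sources add in intensity (power), not in dB.
L_total = 10·log₁₀(10^(73.2/10) + 10^(76.9/10) + 10^(77.5/10)) = 10·log₁₀(126100000) = 81.0 dB SPL.

81.0 dB SPL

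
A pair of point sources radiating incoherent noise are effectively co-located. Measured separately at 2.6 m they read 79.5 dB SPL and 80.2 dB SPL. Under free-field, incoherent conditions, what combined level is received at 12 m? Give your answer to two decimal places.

Combined at 2.6 m: 10·log₁₀(10^(79.5/10)+10^(80.2/10)) = 82.874 dB SPL.
Then apply −20·log₁₀(12/2.6) = -13.284 dB → 69.59 dB SPL.

69.59 dB SPL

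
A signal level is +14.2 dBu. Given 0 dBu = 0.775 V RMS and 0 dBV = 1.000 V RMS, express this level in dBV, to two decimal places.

+11.99 dBV

The offset between the scales is 20·log₁₀(0.775/1.000) = −2.214 dB.
So dBV = +14.2 − 2.214 = +11.99 dBV.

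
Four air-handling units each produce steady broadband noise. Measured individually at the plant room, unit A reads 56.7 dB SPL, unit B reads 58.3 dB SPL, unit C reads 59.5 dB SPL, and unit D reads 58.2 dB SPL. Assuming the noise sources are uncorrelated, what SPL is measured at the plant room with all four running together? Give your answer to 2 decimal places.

Incoherent sources sum as intensities:
L_total = 10·log₁₀(10^(56.7/10) + 10^(58.3/10) + 10^(59.5/10) + 10^(58.2/10)) = 10·log₁₀(2696000) = 64.31 dB SPL.

64.31 dB SPL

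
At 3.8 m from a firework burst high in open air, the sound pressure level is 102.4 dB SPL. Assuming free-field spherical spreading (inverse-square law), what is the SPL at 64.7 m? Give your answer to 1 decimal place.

77.8 dB SPL

For a point source in a free field, ΔL = −20·log₁₀(d₂/d₁).
ΔL = −20·log₁₀(64.7/3.8) = -24.62 dB, so L₂ = 102.4 + (-24.62) = 77.8 dB SPL.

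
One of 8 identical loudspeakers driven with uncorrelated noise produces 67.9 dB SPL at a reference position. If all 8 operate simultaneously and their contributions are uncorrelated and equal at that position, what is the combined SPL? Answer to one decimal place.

8 equal incoherent sources raise the level by 10·log₁₀(8) = 9.03 dB.
L_total = 67.9 + 9.03 = 76.9 dB SPL.

76.9 dB SPL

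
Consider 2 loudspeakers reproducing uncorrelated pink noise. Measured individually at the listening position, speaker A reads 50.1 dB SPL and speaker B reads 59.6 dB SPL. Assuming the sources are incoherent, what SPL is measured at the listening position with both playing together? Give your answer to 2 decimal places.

60.06 dB SPL

Uncorrelated sources add in intensity (power), not in dB.
L_total = 10·log₁₀(10^(50.1/10) + 10^(59.6/10)) = 10·log₁₀(1014000) = 60.06 dB SPL.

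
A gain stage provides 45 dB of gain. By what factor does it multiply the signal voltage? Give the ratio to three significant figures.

Voltage ratio = 10^(dB/20).
10^(45/20) = 10^(2.250) = 178.

178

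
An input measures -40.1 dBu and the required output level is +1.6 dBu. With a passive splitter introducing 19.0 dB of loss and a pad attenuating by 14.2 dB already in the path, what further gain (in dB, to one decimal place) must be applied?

The required make-up gain is the shortfall in the dB sum.
G = +1.6 − (-40.1) + 19.0 + 14.2 = 74.9 dB.

74.9 dB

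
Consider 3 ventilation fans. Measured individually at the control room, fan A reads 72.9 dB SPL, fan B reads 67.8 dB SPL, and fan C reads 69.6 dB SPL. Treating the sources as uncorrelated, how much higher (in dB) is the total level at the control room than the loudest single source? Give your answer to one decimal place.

Incoherent sources sum as intensities:
L_total = 10·log₁₀(10^(72.9/10) + 10^(67.8/10) + 10^(69.6/10)) = 75.40 dB SPL.
Excess over the loudest (72.9 dB): 75.40 − 72.9 = 2.5 dB.

2.5 dB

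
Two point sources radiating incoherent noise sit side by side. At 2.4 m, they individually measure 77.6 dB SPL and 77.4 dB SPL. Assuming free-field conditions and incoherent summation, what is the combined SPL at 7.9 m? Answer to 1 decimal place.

70.2 dB SPL

Combined at 2.4 m: 10·log₁₀(10^(77.6/10)+10^(77.4/10)) = 80.51 dB SPL.
Then apply −20·log₁₀(7.9/2.4) = -10.35 dB → 70.2 dB SPL.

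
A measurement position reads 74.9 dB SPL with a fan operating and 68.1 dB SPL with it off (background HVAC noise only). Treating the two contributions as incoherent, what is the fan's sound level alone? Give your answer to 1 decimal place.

73.9 dB SPL

Remove the background by subtracting linear intensities:
L_src = 10·log₁₀(10^(74.9/10) − 10^(68.1/10)) = 10·log₁₀(24450000) = 73.9 dB SPL.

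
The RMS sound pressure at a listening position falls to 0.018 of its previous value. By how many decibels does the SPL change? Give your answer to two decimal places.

-34.89 dB

SPL change from a pressure ratio uses the 20·log₁₀ form:
20·log₁₀(0.018) = -34.89 dB.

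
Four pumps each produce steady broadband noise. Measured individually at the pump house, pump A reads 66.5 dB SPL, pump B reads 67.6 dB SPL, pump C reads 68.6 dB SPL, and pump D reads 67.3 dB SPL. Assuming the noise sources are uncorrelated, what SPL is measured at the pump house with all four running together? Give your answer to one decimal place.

Uncorrelated sources add in intensity (power), not in dB.
L_total = 10·log₁₀(10^(66.5/10) + 10^(67.6/10) + 10^(68.6/10) + 10^(67.3/10)) = 10·log₁₀(22840000) = 73.6 dB SPL.

73.6 dB SPL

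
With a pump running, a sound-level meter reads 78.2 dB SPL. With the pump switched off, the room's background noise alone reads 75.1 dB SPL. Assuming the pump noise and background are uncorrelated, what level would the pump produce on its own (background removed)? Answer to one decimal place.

75.3 dB SPL

Subtract intensities: L_src = 10·log₁₀(10^(L_total/10) − 10^(L_bg/10)).
L_src = 10·log₁₀(10^(78.2/10) − 10^(75.1/10)) = 10·log₁₀(33710000) = 75.3 dB SPL.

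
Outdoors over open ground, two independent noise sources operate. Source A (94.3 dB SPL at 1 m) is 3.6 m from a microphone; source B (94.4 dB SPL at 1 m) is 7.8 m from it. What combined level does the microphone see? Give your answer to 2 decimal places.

84.03 dB SPL

At the listener: L_A = 94.3 − 20·log₁₀(3.6) = 83.174 dB; L_B = 94.4 − 20·log₁₀(7.8) = 76.558 dB.
Combined: 10·log₁₀(10^(83.174/10)+10^(76.558/10)) = 84.03 dB SPL.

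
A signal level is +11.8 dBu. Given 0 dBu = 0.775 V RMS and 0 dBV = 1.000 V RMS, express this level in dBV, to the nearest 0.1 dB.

+9.6 dBV

The offset between the scales is 20·log₁₀(0.775/1.000) = −2.214 dB.
So dBV = +11.8 − 2.214 = +9.6 dBV.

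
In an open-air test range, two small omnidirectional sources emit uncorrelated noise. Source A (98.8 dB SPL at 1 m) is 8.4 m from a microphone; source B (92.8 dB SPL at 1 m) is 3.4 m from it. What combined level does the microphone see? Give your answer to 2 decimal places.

At the listener: L_A = 98.8 − 20·log₁₀(8.4) = 80.314 dB; L_B = 92.8 − 20·log₁₀(3.4) = 82.170 dB.
Combined: 10·log₁₀(10^(80.314/10)+10^(82.170/10)) = 84.35 dB SPL.

84.35 dB SPL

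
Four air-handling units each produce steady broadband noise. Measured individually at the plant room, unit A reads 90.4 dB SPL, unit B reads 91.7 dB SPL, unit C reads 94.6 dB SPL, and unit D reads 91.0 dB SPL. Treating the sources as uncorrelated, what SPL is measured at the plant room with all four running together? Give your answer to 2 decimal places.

Uncorrelated sources add in intensity (power), not in dB.
L_total = 10·log₁₀(10^(90.4/10) + 10^(91.7/10) + 10^(94.6/10) + 10^(91.0/10)) = 10·log₁₀(6719000000) = 98.27 dB SPL.

98.27 dB SPL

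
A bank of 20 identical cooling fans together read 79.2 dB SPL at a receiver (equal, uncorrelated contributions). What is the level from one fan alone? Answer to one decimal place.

20 equal incoherent sources add 10·log₁₀(20) = 13.01 dB over one source.
L_one = 79.2 − 13.01 = 66.2 dB SPL.

66.2 dB SPL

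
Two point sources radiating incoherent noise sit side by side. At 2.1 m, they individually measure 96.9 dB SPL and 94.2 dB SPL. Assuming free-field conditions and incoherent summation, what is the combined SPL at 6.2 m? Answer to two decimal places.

Combined at 2.1 m: 10·log₁₀(10^(96.9/10)+10^(94.2/10)) = 98.767 dB SPL.
Then apply −20·log₁₀(6.2/2.1) = -9.403 dB → 89.36 dB SPL.

89.36 dB SPL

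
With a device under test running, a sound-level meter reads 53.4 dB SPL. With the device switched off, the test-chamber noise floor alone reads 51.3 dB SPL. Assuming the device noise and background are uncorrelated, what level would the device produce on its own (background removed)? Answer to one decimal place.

49.2 dB SPL

Remove the background by subtracting linear intensities:
L_src = 10·log₁₀(10^(53.4/10) − 10^(51.3/10)) = 10·log₁₀(83880) = 49.2 dB SPL.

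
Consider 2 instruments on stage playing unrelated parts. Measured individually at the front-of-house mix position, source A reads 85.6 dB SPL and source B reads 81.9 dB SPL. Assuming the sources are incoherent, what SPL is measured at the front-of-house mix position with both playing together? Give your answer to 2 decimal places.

Add the sources as powers (linear), then convert back to dB:
L_total = 10·log₁₀(10^(85.6/10) + 10^(81.9/10)) = 10·log₁₀(518000000) = 87.14 dB SPL.

87.14 dB SPL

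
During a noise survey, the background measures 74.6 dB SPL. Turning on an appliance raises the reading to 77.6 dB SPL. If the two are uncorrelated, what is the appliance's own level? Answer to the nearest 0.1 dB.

74.6 dB SPL

Subtract intensities: L_src = 10·log₁₀(10^(L_total/10) − 10^(L_bg/10)).
L_src = 10·log₁₀(10^(77.6/10) − 10^(74.6/10)) = 10·log₁₀(28700000) = 74.6 dB SPL.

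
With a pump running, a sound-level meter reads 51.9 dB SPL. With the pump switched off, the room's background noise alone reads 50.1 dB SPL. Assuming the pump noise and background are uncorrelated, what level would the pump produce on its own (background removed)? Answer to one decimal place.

47.2 dB SPL

Subtract intensities: L_src = 10·log₁₀(10^(L_total/10) − 10^(L_bg/10)).
L_src = 10·log₁₀(10^(51.9/10) − 10^(50.1/10)) = 10·log₁₀(52550) = 47.2 dB SPL.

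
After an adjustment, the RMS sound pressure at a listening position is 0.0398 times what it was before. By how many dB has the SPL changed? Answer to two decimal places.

-28.00 dB

SPL change from a pressure ratio uses the 20·log₁₀ form:
20·log₁₀(0.0398) = -28.00 dB.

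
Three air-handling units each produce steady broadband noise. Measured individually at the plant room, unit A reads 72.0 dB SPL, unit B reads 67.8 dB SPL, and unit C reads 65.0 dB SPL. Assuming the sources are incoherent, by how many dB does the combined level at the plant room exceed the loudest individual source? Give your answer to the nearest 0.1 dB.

2.0 dB

Uncorrelated sources add in intensity (power), not in dB.
L_total = 10·log₁₀(10^(72.0/10) + 10^(67.8/10) + 10^(65.0/10)) = 73.99 dB SPL.
Excess over the loudest (72.0 dB): 73.99 − 72.0 = 2.0 dB.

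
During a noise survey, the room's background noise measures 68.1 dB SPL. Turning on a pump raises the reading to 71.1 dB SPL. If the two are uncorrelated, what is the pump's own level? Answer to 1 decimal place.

Remove the background by subtracting linear intensities:
L_src = 10·log₁₀(10^(71.1/10) − 10^(68.1/10)) = 10·log₁₀(6426000) = 68.1 dB SPL.

68.1 dB SPL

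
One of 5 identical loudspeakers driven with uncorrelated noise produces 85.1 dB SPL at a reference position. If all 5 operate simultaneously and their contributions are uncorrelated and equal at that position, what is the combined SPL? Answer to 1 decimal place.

92.1 dB SPL

5 equal incoherent sources raise the level by 10·log₁₀(5) = 6.99 dB.
L_total = 85.1 + 6.99 = 92.1 dB SPL.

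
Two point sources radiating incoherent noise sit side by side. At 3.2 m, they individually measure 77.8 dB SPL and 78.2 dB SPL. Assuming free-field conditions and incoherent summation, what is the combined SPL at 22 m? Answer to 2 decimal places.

Combined at 3.2 m: 10·log₁₀(10^(77.8/10)+10^(78.2/10)) = 81.015 dB SPL.
Then apply −20·log₁₀(22/3.2) = -16.745 dB → 64.27 dB SPL.

64.27 dB SPL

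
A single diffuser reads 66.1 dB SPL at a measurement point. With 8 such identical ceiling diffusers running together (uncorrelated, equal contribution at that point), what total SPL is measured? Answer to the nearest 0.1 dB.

75.1 dB SPL

8 equal incoherent sources raise the level by 10·log₁₀(8) = 9.03 dB.
L_total = 66.1 + 9.03 = 75.1 dB SPL.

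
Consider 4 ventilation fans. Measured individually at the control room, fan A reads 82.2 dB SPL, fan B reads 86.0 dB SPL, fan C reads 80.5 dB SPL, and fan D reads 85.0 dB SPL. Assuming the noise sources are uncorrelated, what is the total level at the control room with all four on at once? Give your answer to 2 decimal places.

Incoherent sources sum as intensities:
L_total = 10·log₁₀(10^(82.2/10) + 10^(86.0/10) + 10^(80.5/10) + 10^(85.0/10)) = 10·log₁₀(992500000) = 89.97 dB SPL.

89.97 dB SPL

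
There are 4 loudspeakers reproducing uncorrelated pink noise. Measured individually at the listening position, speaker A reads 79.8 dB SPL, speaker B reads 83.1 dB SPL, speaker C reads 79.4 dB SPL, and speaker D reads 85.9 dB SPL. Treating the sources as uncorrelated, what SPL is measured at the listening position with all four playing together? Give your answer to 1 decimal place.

Uncorrelated sources add in intensity (power), not in dB.
L_total = 10·log₁₀(10^(79.8/10) + 10^(83.1/10) + 10^(79.4/10) + 10^(85.9/10)) = 10·log₁₀(775800000) = 88.9 dB SPL.

88.9 dB SPL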